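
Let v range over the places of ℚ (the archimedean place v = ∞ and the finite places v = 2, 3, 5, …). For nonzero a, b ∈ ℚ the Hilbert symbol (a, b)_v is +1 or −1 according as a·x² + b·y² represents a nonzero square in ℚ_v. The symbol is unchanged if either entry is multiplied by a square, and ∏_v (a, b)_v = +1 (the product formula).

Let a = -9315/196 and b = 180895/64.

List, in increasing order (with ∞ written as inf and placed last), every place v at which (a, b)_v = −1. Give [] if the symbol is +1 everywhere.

[5, 13]

(a, b) ≡ (-115, 1495) mod (ℚ^×)²; places V = {2, 3, 5, 7, 11, 13, 23, ∞}.
(a,b)_7: α=-2, u≡4; β=0, v≡1 (mod 7); (4|7)=+1, (1|7)=+1; sign (−1)^0·+1^0·+1^-2 = +1.
(a,b)_13: α=0, u≡6; β=1, v≡8 (mod 13); (6|13)=-1, (8|13)=-1; sign (−1)^0·-1^1·-1^0 = -1.
(a,b)_3: α=4, u≡2; β=0, v≡1 (mod 3); (2|3)=-1, (1|3)=+1; sign (−1)^0·-1^0·+1^4 = +1.
(a,b)_∞: sgn(-115)=−, sgn(1495)=+, so +1.
(a,b)_2: α=-2, β=-6; u≡5, v≡7 (mod 8); ε(u)ε(v)=0·1, αω(v)=-2·0, βω(u)=-6·1; sum ≡ 0  ⇒  +1.
(a,b)_23: α=1, u≡18; β=1, v≡14 (mod 23); (18|23)=+1, (14|23)=-1; sign (−1)^1·+1^1·-1^1 = +1.
(a,b)_5: α=1, u≡2; β=1, v≡1 (mod 5); (2|5)=-1, (1|5)=+1; sign (−1)^0·-1^1·+1^1 = -1.
(a,b)_11: α=0, u≡10; β=2, v≡6 (mod 11); (10|11)=-1, (6|11)=-1; sign (−1)^0·-1^2·-1^0 = +1.
|Ram(-115, 1495)| = 2, even; anisotropic at {5, 13}.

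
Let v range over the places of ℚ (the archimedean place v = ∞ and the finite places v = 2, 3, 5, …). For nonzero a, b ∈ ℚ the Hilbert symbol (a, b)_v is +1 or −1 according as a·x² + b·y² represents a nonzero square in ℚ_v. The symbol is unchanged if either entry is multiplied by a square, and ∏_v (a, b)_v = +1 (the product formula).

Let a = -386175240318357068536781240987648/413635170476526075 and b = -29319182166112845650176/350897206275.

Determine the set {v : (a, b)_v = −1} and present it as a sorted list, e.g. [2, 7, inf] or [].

(a, b) ≡ (-86469, -11) mod (ℚ^×)²; places V = {2, 3, 5, 7, 11, 13, 19, 37, 41, ∞}.
(a,b)_13: α=14, u≡8; β=10, v≡11 (mod 13); (8|13)=-1, (11|13)=-1; sign (−1)^0·-1^10·-1^14 = +1.
(a,b)_41: α=3, u≡1; β=2, v≡15 (mod 41); (1|41)=+1, (15|41)=-1; sign (−1)^0·+1^2·-1^3 = -1.
(a,b)_5: α=-2, u≡4; β=-2, v≡4 (mod 5); (4|5)=+1, (4|5)=+1; sign (−1)^0·+1^-2·+1^-2 = +1.
(a,b)_7: α=-6, u≡2; β=-4, v≡3 (mod 7); (2|7)=+1, (3|7)=-1; sign (−1)^0·+1^-4·-1^-6 = +1.
(a,b)_37: α=3, u≡17; β=2, v≡36 (mod 37); (17|37)=-1, (36|37)=+1; sign (−1)^0·-1^2·+1^3 = +1.
(a,b)_2: α=12, β=8; u≡3, v≡5 (mod 8); ε(u)ε(v)=1·0, αω(v)=12·1, βω(u)=8·1; sum ≡ 0  ⇒  +1.
(a,b)_19: α=3, u≡5; β=2, v≡3 (mod 19); (5|19)=+1, (3|19)=-1; sign (−1)^0·+1^2·-1^3 = -1.
(a,b)_∞: sgn(-86469)=−, sgn(-11)=−, so -1.
(a,b)_11: α=-2, u≡8; β=-1, v≡7 (mod 11); (8|11)=-1, (7|11)=-1; sign (−1)^0·-1^-1·-1^-2 = -1.
(a,b)_3: α=-19, u≡1; β=-12, v≡1 (mod 3); (1|3)=+1, (1|3)=+1; sign (−1)^0·+1^-12·+1^-19 = +1.
|Ram(-86469, -11)| = 4, even; anisotropic at {11, 19, 41, ∞}.

[11, 19, 41, inf]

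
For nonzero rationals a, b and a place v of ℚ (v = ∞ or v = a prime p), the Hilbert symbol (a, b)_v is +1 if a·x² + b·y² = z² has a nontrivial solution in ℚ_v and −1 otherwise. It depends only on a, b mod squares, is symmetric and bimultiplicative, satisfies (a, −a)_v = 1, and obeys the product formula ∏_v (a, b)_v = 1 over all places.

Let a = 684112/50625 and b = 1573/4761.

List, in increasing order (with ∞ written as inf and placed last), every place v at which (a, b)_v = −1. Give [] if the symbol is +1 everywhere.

[11, 13]

(a, b) ≡ (253, 13) mod (ℚ^×)²; places V = {2, 3, 5, 11, 13, 23, ∞}.
(a,b)_∞: sgn(253)=+, sgn(13)=+, so +1.
(a,b)_3: α=-4, u≡1; β=-2, v≡1 (mod 3); (1|3)=+1, (1|3)=+1; sign (−1)^0·+1^-2·+1^-4 = +1.
(a,b)_5: α=-4, u≡2; β=0, v≡3 (mod 5); (2|5)=-1, (3|5)=-1; sign (−1)^0·-1^0·-1^-4 = +1.
(a,b)_2: α=4, β=0; u≡5, v≡5 (mod 8); ε(u)ε(v)=0·0, αω(v)=4·1, βω(u)=0·1; sum ≡ 0  ⇒  +1.
(a,b)_11: α=1, u≡3; β=2, v≡10 (mod 11); (3|11)=+1, (10|11)=-1; sign (−1)^0·+1^2·-1^1 = -1.
(a,b)_13: α=2, u≡6; β=1, v≡10 (mod 13); (6|13)=-1, (10|13)=+1; sign (−1)^0·-1^1·+1^2 = -1.
(a,b)_23: α=1, u≡14; β=-2, v≡1 (mod 23); (14|23)=-1, (1|23)=+1; sign (−1)^0·-1^-2·+1^1 = +1.
|Ram(253, 13)| = 2, even; anisotropic at {11, 13}.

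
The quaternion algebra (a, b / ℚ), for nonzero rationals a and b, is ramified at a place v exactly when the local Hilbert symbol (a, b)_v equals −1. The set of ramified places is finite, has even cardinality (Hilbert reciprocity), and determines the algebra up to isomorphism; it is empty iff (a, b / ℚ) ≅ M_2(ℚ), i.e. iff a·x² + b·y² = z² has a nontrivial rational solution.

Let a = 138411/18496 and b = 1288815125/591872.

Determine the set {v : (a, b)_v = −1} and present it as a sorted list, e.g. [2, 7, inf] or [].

[2, 7]

Mod squares: a ≡ 91, b ≡ 10. Check v ∈ {∞, 2, 3, 5, 7, 13, 17, 19}.
v=17: a=17^-2·(≡5), b=17^-2·(≡3) mod 17; (5|17)=-1, (3|17)=-1; (−1)^{-2·-2·8}·(-1)^-2·(-1)^-2 = +1.
v=∞: 91 > 0 and 10 > 0  ⇒  (a,b)_∞ = +1.
v=13: a=13^3·(≡5), b=13^4·(≡10) mod 13; (5|13)=-1, (10|13)=+1; (−1)^{3·4·6}·(-1)^4·(+1)^3 = +1.
v=5: a=5^0·(≡1), b=5^3·(≡3) mod 5; (1|5)=+1, (3|5)=-1; (−1)^{0·3·2}·(+1)^3·(-1)^0 = +1.
v=2: v_2(a)=-6, v_2(b)=-11; units ≡ 3, 5 (mod 8); ε·ε+αω+βω = 1·0+-6·1+-11·1 ≡ 1  ⇒  (a,b)_2 = -1.
v=3: a=3^2·(≡1), b=3^0·(≡1) mod 3; (1|3)=+1, (1|3)=+1; (−1)^{2·0·1}·(+1)^0·(+1)^2 = +1.
v=19: a=19^0·(≡8), b=19^2·(≡2) mod 19; (8|19)=-1, (2|19)=-1; (−1)^{0·2·9}·(-1)^2·(-1)^0 = +1.
v=7: a=7^1·(≡6), b=7^0·(≡3) mod 7; (6|7)=-1, (3|7)=-1; (−1)^{1·0·3}·(-1)^0·(-1)^1 = -1.
(91, 10 / ℚ) ramifies at {2, 7}: a division algebra.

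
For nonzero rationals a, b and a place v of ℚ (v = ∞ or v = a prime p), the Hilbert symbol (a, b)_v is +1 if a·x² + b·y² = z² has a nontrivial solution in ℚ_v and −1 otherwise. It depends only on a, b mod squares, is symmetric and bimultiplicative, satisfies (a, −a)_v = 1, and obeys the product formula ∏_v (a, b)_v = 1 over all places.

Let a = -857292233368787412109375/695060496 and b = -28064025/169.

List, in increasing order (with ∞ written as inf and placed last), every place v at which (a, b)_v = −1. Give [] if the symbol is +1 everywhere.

[29, inf]

Mod squares: a ≡ -319, b ≡ -124729. Check v ∈ {∞, 2, 3, 5, 7, 11, 13, 17, 19, 23, 29}.
v=5: a=5^10·(≡4), b=5^2·(≡1) mod 5; (4|5)=+1, (1|5)=+1; (−1)^{10·2·2}·(+1)^2·(+1)^10 = +1.
v=19: a=19^2·(≡5), b=19^0·(≡9) mod 19; (5|19)=+1, (9|19)=+1; (−1)^{2·0·9}·(+1)^0·(+1)^2 = +1.
v=3: a=3^-2·(≡2), b=3^2·(≡2) mod 3; (2|3)=-1, (2|3)=-1; (−1)^{-2·2·1}·(-1)^2·(-1)^-2 = +1.
v=23: a=23^2·(≡3), b=23^1·(≡17) mod 23; (3|23)=+1, (17|23)=-1; (−1)^{2·1·11}·(+1)^1·(-1)^2 = +1.
v=17: a=17^2·(≡13), b=17^1·(≡6) mod 17; (13|17)=+1, (6|17)=-1; (−1)^{2·1·8}·(+1)^1·(-1)^2 = +1.
v=2: v_2(a)=-4, v_2(b)=0; units ≡ 1, 7 (mod 8); ε·ε+αω+βω = 0·1+-4·0+0·0 ≡ 0  ⇒  (a,b)_2 = +1.
v=13: a=13^-6·(≡6), b=13^-2·(≡11) mod 13; (6|13)=-1, (11|13)=-1; (−1)^{-6·-2·6}·(-1)^-2·(-1)^-6 = +1.
v=7: a=7^2·(≡5), b=7^0·(≡4) mod 7; (5|7)=-1, (4|7)=+1; (−1)^{2·0·3}·(-1)^0·(+1)^2 = +1.
v=29: a=29^3·(≡8), b=29^1·(≡28) mod 29; (8|29)=-1, (28|29)=+1; (−1)^{3·1·14}·(-1)^1·(+1)^3 = -1.
v=11: a=11^3·(≡3), b=11^1·(≡8) mod 11; (3|11)=+1, (8|11)=-1; (−1)^{3·1·5}·(+1)^1·(-1)^3 = +1.
v=∞: -319 < 0 and -124729 < 0  ⇒  (a,b)_∞ = -1.
(-319, -124729 / ℚ) ramifies at {29, ∞}: a division algebra.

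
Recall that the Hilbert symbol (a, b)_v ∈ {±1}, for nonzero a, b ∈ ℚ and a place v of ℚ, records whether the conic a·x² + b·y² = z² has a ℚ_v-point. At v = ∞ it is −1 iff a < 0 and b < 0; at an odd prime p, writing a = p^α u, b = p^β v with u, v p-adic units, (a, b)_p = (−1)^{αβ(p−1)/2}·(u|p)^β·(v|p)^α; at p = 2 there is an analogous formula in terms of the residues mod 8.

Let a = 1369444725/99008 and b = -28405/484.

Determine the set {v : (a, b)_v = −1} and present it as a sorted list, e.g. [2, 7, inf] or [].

[2, 3, 5, 13]

Mod squares: a ≡ 106743, b ≡ -28405. Check v ∈ {∞, 2, 3, 5, 7, 11, 13, 17, 19, 23}.
v=∞: 106743 > 0 and -28405 < 0  ⇒  (a,b)_∞ = +1.
v=17: a=17^-1·(≡12), b=17^0·(≡13) mod 17; (12|17)=-1, (13|17)=+1; (−1)^{-1·0·8}·(-1)^0·(+1)^-1 = +1.
v=7: a=7^-1·(≡3), b=7^0·(≡1) mod 7; (3|7)=-1, (1|7)=+1; (−1)^{-1·0·3}·(-1)^0·(+1)^-1 = +1.
v=19: a=19^0·(≡16), b=19^1·(≡7) mod 19; (16|19)=+1, (7|19)=+1; (−1)^{0·1·9}·(+1)^1·(+1)^0 = +1.
v=23: a=23^1·(≡2), b=23^1·(≡7) mod 23; (2|23)=+1, (7|23)=-1; (−1)^{1·1·11}·(+1)^1·(-1)^1 = +1.
v=11: a=11^2·(≡7), b=11^-2·(≡2) mod 11; (7|11)=-1, (2|11)=-1; (−1)^{2·-2·5}·(-1)^-2·(-1)^2 = +1.
v=2: v_2(a)=-6, v_2(b)=-2; units ≡ 7, 3 (mod 8); ε·ε+αω+βω = 1·1+-6·1+-2·0 ≡ 1  ⇒  (a,b)_2 = -1.
v=13: a=13^-1·(≡7), b=13^1·(≡4) mod 13; (7|13)=-1, (4|13)=+1; (−1)^{-1·1·6}·(-1)^1·(+1)^-1 = -1.
v=5: a=5^2·(≡3), b=5^1·(≡1) mod 5; (3|5)=-1, (1|5)=+1; (−1)^{2·1·2}·(-1)^1·(+1)^2 = -1.
v=3: a=3^9·(≡1), b=3^0·(≡2) mod 3; (1|3)=+1, (2|3)=-1; (−1)^{9·0·1}·(+1)^0·(-1)^9 = -1.
|Ram(106743, -28405)| = 4, even; anisotropic at {2, 3, 5, 13}.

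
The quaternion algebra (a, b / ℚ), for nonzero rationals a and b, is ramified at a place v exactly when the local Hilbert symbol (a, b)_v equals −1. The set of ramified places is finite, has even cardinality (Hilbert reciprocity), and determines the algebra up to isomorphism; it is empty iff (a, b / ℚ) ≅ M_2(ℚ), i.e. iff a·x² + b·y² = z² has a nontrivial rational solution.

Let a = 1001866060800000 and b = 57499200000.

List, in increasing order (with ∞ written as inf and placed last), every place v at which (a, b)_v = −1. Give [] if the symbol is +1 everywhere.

Mod squares: a ≡ 330, b ≡ 330. Check v ∈ {∞, 2, 3, 5, 11}.
v=2: v_2(a)=13, v_2(b)=9; units ≡ 5, 5 (mod 8); ε·ε+αω+βω = 0·0+13·1+9·1 ≡ 0  ⇒  (a,b)_2 = +1.
v=∞: 330 > 0 and 330 > 0  ⇒  (a,b)_∞ = +1.
v=11: a=11^5·(≡8), b=11^3·(≡8) mod 11; (8|11)=-1, (8|11)=-1; (−1)^{5·3·5}·(-1)^3·(-1)^5 = -1.
v=5: a=5^5·(≡1), b=5^5·(≡4) mod 5; (1|5)=+1, (4|5)=+1; (−1)^{5·5·2}·(+1)^5·(+1)^5 = +1.
v=3: a=3^5·(≡2), b=3^3·(≡2) mod 3; (2|3)=-1, (2|3)=-1; (−1)^{5·3·1}·(-1)^3·(-1)^5 = -1.
(330, 330 / ℚ) ramifies at {3, 11}: a division algebra.

[3, 11]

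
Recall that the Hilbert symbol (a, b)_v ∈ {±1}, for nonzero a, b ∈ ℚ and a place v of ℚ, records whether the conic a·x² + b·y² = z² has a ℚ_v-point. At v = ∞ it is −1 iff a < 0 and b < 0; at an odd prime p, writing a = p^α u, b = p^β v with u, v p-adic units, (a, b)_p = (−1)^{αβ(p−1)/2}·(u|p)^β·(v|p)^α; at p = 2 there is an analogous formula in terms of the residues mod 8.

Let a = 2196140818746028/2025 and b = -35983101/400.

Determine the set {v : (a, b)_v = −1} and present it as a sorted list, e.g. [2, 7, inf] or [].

[2, 7]

Mod squares: a ≡ 187, b ≡ -21. Check v ∈ {∞, 2, 3, 5, 7, 11, 17}.
v=3: a=3^-4·(≡1), b=3^1·(≡2) mod 3; (1|3)=+1, (2|3)=-1; (−1)^{-4·1·1}·(+1)^1·(-1)^-4 = +1.
v=∞: 187 > 0 and -21 < 0  ⇒  (a,b)_∞ = +1.
v=7: a=7^4·(≡6), b=7^3·(≡2) mod 7; (6|7)=-1, (2|7)=+1; (−1)^{4·3·3}·(-1)^3·(+1)^4 = -1.
v=2: v_2(a)=2, v_2(b)=-4; units ≡ 3, 3 (mod 8); ε·ε+αω+βω = 1·1+2·1+-4·1 ≡ 1  ⇒  (a,b)_2 = -1.
v=11: a=11^5·(≡10), b=11^2·(≡1) mod 11; (10|11)=-1, (1|11)=+1; (−1)^{5·2·5}·(-1)^2·(+1)^5 = +1.
v=5: a=5^-2·(≡3), b=5^-2·(≡4) mod 5; (3|5)=-1, (4|5)=+1; (−1)^{-2·-2·2}·(-1)^-2·(+1)^-2 = +1.
v=17: a=17^5·(≡12), b=17^2·(≡15) mod 17; (12|17)=-1, (15|17)=+1; (−1)^{5·2·8}·(-1)^2·(+1)^5 = +1.
Ram(187, -21) = {2, 7}; no ℚ_2-point on the conic.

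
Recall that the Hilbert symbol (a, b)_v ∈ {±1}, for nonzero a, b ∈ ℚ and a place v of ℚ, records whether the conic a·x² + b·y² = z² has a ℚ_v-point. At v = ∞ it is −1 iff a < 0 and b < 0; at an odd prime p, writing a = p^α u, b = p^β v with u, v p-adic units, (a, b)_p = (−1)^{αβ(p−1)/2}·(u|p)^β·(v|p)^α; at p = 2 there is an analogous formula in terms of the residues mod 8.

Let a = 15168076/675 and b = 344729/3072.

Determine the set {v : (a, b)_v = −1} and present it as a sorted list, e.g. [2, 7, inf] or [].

(a, b) ≡ (777, 8547) mod (ℚ^×)²; places V = {2, 3, 5, 7, 11, 37, ∞}.
(a,b)_11: α=4, u≡6; β=3, v≡2 (mod 11); (6|11)=-1, (2|11)=-1; sign (−1)^0·-1^3·-1^4 = -1.
(a,b)_5: α=-2, u≡3; β=0, v≡2 (mod 5); (3|5)=-1, (2|5)=-1; sign (−1)^0·-1^0·-1^-2 = +1.
(a,b)_∞: sgn(777)=+, sgn(8547)=+, so +1.
(a,b)_2: α=2, β=-10; u≡1, v≡3 (mod 8); ε(u)ε(v)=0·1, αω(v)=2·1, βω(u)=-10·0; sum ≡ 0  ⇒  +1.
(a,b)_37: α=1, u≡11; β=1, v≡30 (mod 37); (11|37)=+1, (30|37)=+1; sign (−1)^0·+1^1·+1^1 = +1.
(a,b)_3: α=-3, u≡1; β=-1, v≡2 (mod 3); (1|3)=+1, (2|3)=-1; sign (−1)^1·+1^-1·-1^-3 = +1.
(a,b)_7: α=1, u≡6; β=1, v≡5 (mod 7); (6|7)=-1, (5|7)=-1; sign (−1)^1·-1^1·-1^1 = -1.
(777, 8547 / ℚ) ramifies at {7, 11}: a division algebra.

[7, 11]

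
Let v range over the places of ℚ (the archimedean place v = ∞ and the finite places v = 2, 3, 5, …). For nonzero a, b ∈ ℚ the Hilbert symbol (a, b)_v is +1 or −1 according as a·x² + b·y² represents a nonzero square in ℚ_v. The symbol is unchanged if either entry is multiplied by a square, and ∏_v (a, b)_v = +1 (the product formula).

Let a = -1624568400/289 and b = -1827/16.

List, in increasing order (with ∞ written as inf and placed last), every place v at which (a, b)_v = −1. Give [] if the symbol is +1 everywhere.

[7, 13, 29, inf]

(a, b) ≡ (-50141, -203) mod (ℚ^×)²; places V = {2, 3, 5, 7, 13, 17, 19, 29, ∞}.
(a,b)_13: α=1, u≡1; β=0, v≡2 (mod 13); (1|13)=+1, (2|13)=-1; sign (−1)^0·+1^0·-1^1 = -1.
(a,b)_∞: sgn(-50141)=−, sgn(-203)=−, so -1.
(a,b)_17: α=-2, u≡16; β=0, v≡8 (mod 17); (16|17)=+1, (8|17)=+1; sign (−1)^0·+1^0·+1^-2 = +1.
(a,b)_7: α=1, u≡3; β=1, v≡6 (mod 7); (3|7)=-1, (6|7)=-1; sign (−1)^1·-1^1·-1^1 = -1.
(a,b)_29: α=1, u≡10; β=1, v≡16 (mod 29); (10|29)=-1, (16|29)=+1; sign (−1)^0·-1^1·+1^1 = -1.
(a,b)_3: α=4, u≡1; β=2, v≡1 (mod 3); (1|3)=+1, (1|3)=+1; sign (−1)^0·+1^2·+1^4 = +1.
(a,b)_5: α=2, u≡1; β=0, v≡3 (mod 5); (1|5)=+1, (3|5)=-1; sign (−1)^0·+1^0·-1^2 = +1.
(a,b)_19: α=1, u≡12; β=0, v≡1 (mod 19); (12|19)=-1, (1|19)=+1; sign (−1)^0·-1^0·+1^1 = +1.
(a,b)_2: α=4, β=-4; u≡3, v≡5 (mod 8); ε(u)ε(v)=1·0, αω(v)=4·1, βω(u)=-4·1; sum ≡ 0  ⇒  +1.
Ram(-50141, -203) = {7, 13, 29, ∞}; no ℚ_7-point on the conic.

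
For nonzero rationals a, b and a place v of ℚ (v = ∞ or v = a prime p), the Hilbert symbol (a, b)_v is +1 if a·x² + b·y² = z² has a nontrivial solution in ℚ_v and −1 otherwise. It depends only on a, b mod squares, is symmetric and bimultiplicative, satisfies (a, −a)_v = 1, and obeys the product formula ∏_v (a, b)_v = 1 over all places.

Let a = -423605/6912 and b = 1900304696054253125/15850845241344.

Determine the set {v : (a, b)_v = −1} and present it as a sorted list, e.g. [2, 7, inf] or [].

Mod squares: a ≡ -25935, b ≡ 8645. Check v ∈ {∞, 2, 3, 5, 7, 13, 19}.
v=13: a=13^1·(≡5), b=13^3·(≡11) mod 13; (5|13)=-1, (11|13)=-1; (−1)^{1·3·6}·(-1)^3·(-1)^1 = +1.
v=19: a=19^1·(≡2), b=19^3·(≡18) mod 19; (2|19)=-1, (18|19)=-1; (−1)^{1·3·9}·(-1)^3·(-1)^1 = -1.
v=2: v_2(a)=-8, v_2(b)=-28; units ≡ 1, 5 (mod 8); ε·ε+αω+βω = 0·0+-8·1+-28·0 ≡ 0  ⇒  (a,b)_2 = +1.
v=7: a=7^3·(≡6), b=7^9·(≡3) mod 7; (6|7)=-1, (3|7)=-1; (−1)^{3·9·3}·(-1)^9·(-1)^3 = -1.
v=3: a=3^-3·(≡1), b=3^-10·(≡2) mod 3; (1|3)=+1, (2|3)=-1; (−1)^{-3·-10·1}·(+1)^-10·(-1)^-3 = -1.
v=5: a=5^1·(≡2), b=5^5·(≡4) mod 5; (2|5)=-1, (4|5)=+1; (−1)^{1·5·2}·(-1)^5·(+1)^1 = -1.
v=∞: -25935 < 0 and 8645 > 0  ⇒  (a,b)_∞ = +1.
(-25935, 8645 / ℚ) ramifies at {3, 5, 7, 19}: a division algebra.

[3, 5, 7, 19]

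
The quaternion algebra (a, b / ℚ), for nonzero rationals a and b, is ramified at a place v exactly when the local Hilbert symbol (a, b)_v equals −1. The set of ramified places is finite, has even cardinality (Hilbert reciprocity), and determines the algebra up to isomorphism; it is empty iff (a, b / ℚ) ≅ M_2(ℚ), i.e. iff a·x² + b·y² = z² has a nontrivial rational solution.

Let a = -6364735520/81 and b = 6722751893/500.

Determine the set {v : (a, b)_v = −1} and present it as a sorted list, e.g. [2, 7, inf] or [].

(a, b) ≡ (-27170, 13585) mod (ℚ^×)²; places V = {2, 3, 5, 11, 13, 19, ∞}.
(a,b)_5: α=1, u≡1; β=-3, v≡2 (mod 5); (1|5)=+1, (2|5)=-1; sign (−1)^0·+1^-3·-1^1 = -1.
(a,b)_∞: sgn(-27170)=−, sgn(13585)=+, so +1.
(a,b)_19: α=1, u≡14; β=1, v≡14 (mod 19); (14|19)=-1, (14|19)=-1; sign (−1)^1·-1^1·-1^1 = -1.
(a,b)_2: α=5, β=-2; u≡7, v≡1 (mod 8); ε(u)ε(v)=1·0, αω(v)=5·0, βω(u)=-2·0; sum ≡ 0  ⇒  +1.
(a,b)_13: α=1, u≡9; β=3, v≡7 (mod 13); (9|13)=+1, (7|13)=-1; sign (−1)^0·+1^3·-1^1 = -1.
(a,b)_3: α=-4, u≡1; β=0, v≡1 (mod 3); (1|3)=+1, (1|3)=+1; sign (−1)^0·+1^0·+1^-4 = +1.
(a,b)_11: α=5, u≡9; β=5, v≡4 (mod 11); (9|11)=+1, (4|11)=+1; sign (−1)^1·+1^5·+1^5 = -1.
|Ram(-27170, 13585)| = 4, even; anisotropic at {5, 11, 13, 19}.

[5, 11, 13, 19]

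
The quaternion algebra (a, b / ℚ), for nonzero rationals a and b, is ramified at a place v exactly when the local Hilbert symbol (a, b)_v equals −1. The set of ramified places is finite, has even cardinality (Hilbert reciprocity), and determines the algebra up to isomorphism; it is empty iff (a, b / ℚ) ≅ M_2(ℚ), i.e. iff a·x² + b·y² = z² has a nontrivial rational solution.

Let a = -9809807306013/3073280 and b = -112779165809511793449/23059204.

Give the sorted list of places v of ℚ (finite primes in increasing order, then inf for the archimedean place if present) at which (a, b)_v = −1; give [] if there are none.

[2, 17, 23, inf]

Mod squares: a ≡ -1265, b ≡ -561. Check v ∈ {∞, 2, 3, 5, 7, 11, 13, 17, 23}.
v=17: a=17^2·(≡7), b=17^3·(≡8) mod 17; (7|17)=-1, (8|17)=+1; (−1)^{2·3·8}·(-1)^3·(+1)^2 = -1.
v=7: a=7^-4·(≡1), b=7^-8·(≡6) mod 7; (1|7)=+1, (6|7)=-1; (−1)^{-4·-8·3}·(+1)^-8·(-1)^-4 = +1.
v=23: a=23^1·(≡20), b=23^2·(≡10) mod 23; (20|23)=-1, (10|23)=-1; (−1)^{1·2·11}·(-1)^2·(-1)^1 = -1.
v=5: a=5^-1·(≡2), b=5^0·(≡4) mod 5; (2|5)=-1, (4|5)=+1; (−1)^{-1·0·2}·(-1)^0·(+1)^-1 = +1.
v=3: a=3^8·(≡1), b=3^13·(≡2) mod 3; (1|3)=+1, (2|3)=-1; (−1)^{8·13·1}·(+1)^13·(-1)^8 = +1.
v=2: v_2(a)=-8, v_2(b)=-2; units ≡ 7, 7 (mod 8); ε·ε+αω+βω = 1·1+-8·0+-2·0 ≡ 1  ⇒  (a,b)_2 = -1.
v=∞: -1265 < 0 and -561 < 0  ⇒  (a,b)_∞ = -1.
v=11: a=11^3·(≡6), b=11^5·(≡1) mod 11; (6|11)=-1, (1|11)=+1; (−1)^{3·5·5}·(-1)^5·(+1)^3 = +1.
v=13: a=13^2·(≡1), b=13^2·(≡6) mod 13; (1|13)=+1, (6|13)=-1; (−1)^{2·2·6}·(+1)^2·(-1)^2 = +1.
|Ram(-1265, -561)| = 4, even; anisotropic at {2, 17, 23, ∞}.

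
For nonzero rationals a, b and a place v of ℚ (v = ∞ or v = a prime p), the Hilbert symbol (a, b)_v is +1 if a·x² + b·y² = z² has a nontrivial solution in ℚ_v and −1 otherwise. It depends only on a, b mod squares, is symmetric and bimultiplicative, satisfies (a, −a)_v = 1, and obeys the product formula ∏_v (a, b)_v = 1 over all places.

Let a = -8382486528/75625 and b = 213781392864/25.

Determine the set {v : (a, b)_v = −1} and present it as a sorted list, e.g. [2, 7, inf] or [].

(a, b) ≡ (-598, 46) mod (ℚ^×)²; places V = {2, 3, 5, 11, 13, 19, 23, ∞}.
(a,b)_11: α=-2, u≡10; β=0, v≡2 (mod 11); (10|11)=-1, (2|11)=-1; sign (−1)^0·-1^0·-1^-2 = +1.
(a,b)_∞: sgn(-598)=−, sgn(46)=+, so +1.
(a,b)_13: α=3, u≡6; β=2, v≡7 (mod 13); (6|13)=-1, (7|13)=-1; sign (−1)^0·-1^2·-1^3 = -1.
(a,b)_2: α=11, β=5; u≡5, v≡7 (mod 8); ε(u)ε(v)=0·1, αω(v)=11·0, βω(u)=5·1; sum ≡ 1  ⇒  -1.
(a,b)_23: α=1, u≡17; β=3, v≡9 (mod 23); (17|23)=-1, (9|23)=+1; sign (−1)^1·-1^3·+1^1 = +1.
(a,b)_3: α=4, u≡2; β=2, v≡1 (mod 3); (2|3)=-1, (1|3)=+1; sign (−1)^0·-1^2·+1^4 = +1.
(a,b)_5: α=-4, u≡2; β=-2, v≡4 (mod 5); (2|5)=-1, (4|5)=+1; sign (−1)^0·-1^-2·+1^-4 = +1.
(a,b)_19: α=0, u≡2; β=2, v≡12 (mod 19); (2|19)=-1, (12|19)=-1; sign (−1)^0·-1^2·-1^0 = +1.
Ram(-598, 46) = {2, 13}; no ℚ_2-point on the conic.

[2, 13]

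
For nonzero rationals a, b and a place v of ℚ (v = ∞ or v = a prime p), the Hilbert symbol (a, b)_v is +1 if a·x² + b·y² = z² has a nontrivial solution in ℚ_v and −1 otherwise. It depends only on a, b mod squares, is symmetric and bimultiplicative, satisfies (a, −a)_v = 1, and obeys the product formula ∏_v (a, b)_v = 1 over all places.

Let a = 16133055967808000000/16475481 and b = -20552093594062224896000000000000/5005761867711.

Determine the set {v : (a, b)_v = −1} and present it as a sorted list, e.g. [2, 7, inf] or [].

Mod squares: a ≡ 17, b ≡ -580754. Check v ∈ {∞, 2, 3, 5, 11, 13, 17, 19, 29, 31, 41}.
v=19: a=19^2·(≡9), b=19^3·(≡6) mod 19; (9|19)=+1, (6|19)=+1; (−1)^{2·3·9}·(+1)^3·(+1)^2 = +1.
v=∞: 17 > 0 and -580754 < 0  ⇒  (a,b)_∞ = +1.
v=5: a=5^6·(≡2), b=5^12·(≡4) mod 5; (2|5)=-1, (4|5)=+1; (−1)^{6·12·2}·(-1)^12·(+1)^6 = +1.
v=17: a=17^3·(≡4), b=17^5·(≡1) mod 17; (4|17)=+1, (1|17)=+1; (−1)^{3·5·8}·(+1)^5·(+1)^3 = +1.
v=29: a=29^2·(≡19), b=29^3·(≡16) mod 29; (19|29)=-1, (16|29)=+1; (−1)^{2·3·14}·(-1)^3·(+1)^2 = -1.
v=11: a=11^-2·(≡7), b=11^-4·(≡10) mod 11; (7|11)=-1, (10|11)=-1; (−1)^{-2·-4·5}·(-1)^-4·(-1)^-2 = +1.
v=3: a=3^-4·(≡2), b=3^-8·(≡1) mod 3; (2|3)=-1, (1|3)=+1; (−1)^{-4·-8·1}·(-1)^-8·(+1)^-4 = +1.
v=31: a=31^0·(≡29), b=31^-1·(≡17) mod 31; (29|31)=-1, (17|31)=-1; (−1)^{0·-1·15}·(-1)^-1·(-1)^0 = -1.
v=2: v_2(a)=12, v_2(b)=21; units ≡ 1, 7 (mod 8); ε·ε+αω+βω = 0·1+12·0+21·0 ≡ 0  ⇒  (a,b)_2 = +1.
v=41: a=41^-2·(≡28), b=41^-2·(≡14) mod 41; (28|41)=-1, (14|41)=-1; (−1)^{-2·-2·20}·(-1)^-2·(-1)^-2 = +1.
v=13: a=13^2·(≡10), b=13^2·(≡6) mod 13; (10|13)=+1, (6|13)=-1; (−1)^{2·2·6}·(+1)^2·(-1)^2 = +1.
(17, -580754 / ℚ) ramifies at {29, 31}: a division algebra.

[29, 31]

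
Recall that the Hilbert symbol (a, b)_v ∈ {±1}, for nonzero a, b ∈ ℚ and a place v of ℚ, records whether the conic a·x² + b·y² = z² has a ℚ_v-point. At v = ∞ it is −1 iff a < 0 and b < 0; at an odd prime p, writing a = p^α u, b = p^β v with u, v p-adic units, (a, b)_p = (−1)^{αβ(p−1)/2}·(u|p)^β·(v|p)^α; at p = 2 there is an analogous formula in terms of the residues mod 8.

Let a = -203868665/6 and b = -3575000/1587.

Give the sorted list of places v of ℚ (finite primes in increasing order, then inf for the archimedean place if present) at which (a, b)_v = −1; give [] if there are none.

(a, b) ≡ (-390, -4290) mod (ℚ^×)²; places V = {2, 3, 5, 7, 11, 13, 23, ∞}.
(a,b)_3: α=-1, u≡2; β=-1, v≡1 (mod 3); (2|3)=-1, (1|3)=+1; sign (−1)^1·-1^-1·+1^-1 = +1.
(a,b)_∞: sgn(-390)=−, sgn(-4290)=−, so -1.
(a,b)_13: α=1, u≡12; β=1, v≡2 (mod 13); (12|13)=+1, (2|13)=-1; sign (−1)^0·+1^1·-1^1 = -1.
(a,b)_11: α=2, u≡10; β=1, v≡2 (mod 11); (10|11)=-1, (2|11)=-1; sign (−1)^0·-1^1·-1^2 = -1.
(a,b)_23: α=2, u≡12; β=-2, v≡17 (mod 23); (12|23)=+1, (17|23)=-1; sign (−1)^0·+1^-2·-1^2 = +1.
(a,b)_2: α=-1, β=3; u≡5, v≡7 (mod 8); ε(u)ε(v)=0·1, αω(v)=-1·0, βω(u)=3·1; sum ≡ 1  ⇒  -1.
(a,b)_7: α=2, u≡2; β=0, v≡1 (mod 7); (2|7)=+1, (1|7)=+1; sign (−1)^0·+1^0·+1^2 = +1.
(a,b)_5: α=1, u≡2; β=5, v≡3 (mod 5); (2|5)=-1, (3|5)=-1; sign (−1)^0·-1^5·-1^1 = +1.
|Ram(-390, -4290)| = 4, even; anisotropic at {2, 11, 13, ∞}.

[2, 11, 13, inf]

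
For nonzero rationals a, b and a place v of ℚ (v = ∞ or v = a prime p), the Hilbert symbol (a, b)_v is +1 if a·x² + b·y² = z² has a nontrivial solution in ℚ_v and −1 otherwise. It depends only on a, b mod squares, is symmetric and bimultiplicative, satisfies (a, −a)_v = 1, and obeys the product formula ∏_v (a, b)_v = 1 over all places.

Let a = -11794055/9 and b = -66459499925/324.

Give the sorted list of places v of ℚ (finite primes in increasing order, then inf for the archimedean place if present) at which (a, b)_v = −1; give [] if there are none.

Mod squares: a ≡ -455, b ≡ -2093. Check v ∈ {∞, 2, 3, 5, 7, 13, 23}.
v=23: a=23^2·(≡17), b=23^3·(≡9) mod 23; (17|23)=-1, (9|23)=+1; (−1)^{2·3·11}·(-1)^3·(+1)^2 = -1.
v=∞: -455 < 0 and -2093 < 0  ⇒  (a,b)_∞ = -1.
v=3: a=3^-2·(≡1), b=3^-4·(≡1) mod 3; (1|3)=+1, (1|3)=+1; (−1)^{-2·-4·1}·(+1)^-4·(+1)^-2 = +1.
v=5: a=5^1·(≡1), b=5^2·(≡2) mod 5; (1|5)=+1, (2|5)=-1; (−1)^{1·2·2}·(+1)^2·(-1)^1 = -1.
v=2: v_2(a)=0, v_2(b)=-2; units ≡ 1, 3 (mod 8); ε·ε+αω+βω = 0·1+0·1+-2·0 ≡ 0  ⇒  (a,b)_2 = +1.
v=13: a=13^1·(≡1), b=13^1·(≡11) mod 13; (1|13)=+1, (11|13)=-1; (−1)^{1·1·6}·(+1)^1·(-1)^1 = -1.
v=7: a=7^3·(≡3), b=7^5·(≡2) mod 7; (3|7)=-1, (2|7)=+1; (−1)^{3·5·3}·(-1)^5·(+1)^3 = +1.
|Ram(-455, -2093)| = 4, even; anisotropic at {5, 13, 23, ∞}.

[5, 13, 23, inf]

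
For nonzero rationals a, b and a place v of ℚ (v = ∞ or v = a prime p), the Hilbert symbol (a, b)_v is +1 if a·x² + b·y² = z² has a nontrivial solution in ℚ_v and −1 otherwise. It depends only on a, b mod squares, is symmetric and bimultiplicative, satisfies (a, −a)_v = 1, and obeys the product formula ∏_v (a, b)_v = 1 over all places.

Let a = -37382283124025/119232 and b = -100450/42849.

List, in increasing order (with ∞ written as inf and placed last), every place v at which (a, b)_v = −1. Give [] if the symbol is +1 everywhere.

[17, 19, 23, 31, 37, inf]

(a, b) ≡ (-8521063, -82) mod (ℚ^×)²; places V = {2, 3, 5, 7, 17, 19, 23, 31, 37, 41, ∞}.
(a,b)_23: α=-1, u≡12; β=-2, v≡5 (mod 23); (12|23)=+1, (5|23)=-1; sign (−1)^0·+1^-2·-1^-1 = -1.
(a,b)_37: α=1, u≡30; β=0, v≡14 (mod 37); (30|37)=+1, (14|37)=-1; sign (−1)^0·+1^0·-1^1 = -1.
(a,b)_2: α=-6, β=1; u≡1, v≡7 (mod 8); ε(u)ε(v)=0·1, αω(v)=-6·0, βω(u)=1·0; sum ≡ 0  ⇒  +1.
(a,b)_5: α=2, u≡2; β=2, v≡3 (mod 5); (2|5)=-1, (3|5)=-1; sign (−1)^0·-1^2·-1^2 = +1.
(a,b)_3: α=-4, u≡2; β=-4, v≡2 (mod 3); (2|3)=-1, (2|3)=-1; sign (−1)^0·-1^-4·-1^-4 = +1.
(a,b)_41: α=2, u≡9; β=1, v≡23 (mod 41); (9|41)=+1, (23|41)=+1; sign (−1)^0·+1^1·+1^2 = +1.
(a,b)_31: α=1, u≡18; β=0, v≡3 (mod 31); (18|31)=+1, (3|31)=-1; sign (−1)^0·+1^0·-1^1 = -1.
(a,b)_∞: sgn(-8521063)=−, sgn(-82)=−, so -1.
(a,b)_17: α=1, u≡5; β=0, v≡6 (mod 17); (5|17)=-1, (6|17)=-1; sign (−1)^0·-1^0·-1^1 = -1.
(a,b)_19: α=1, u≡15; β=0, v≡15 (mod 19); (15|19)=-1, (15|19)=-1; sign (−1)^0·-1^0·-1^1 = -1.
(a,b)_7: α=4, u≡4; β=2, v≡4 (mod 7); (4|7)=+1, (4|7)=+1; sign (−1)^0·+1^2·+1^4 = +1.
|Ram(-8521063, -82)| = 6, even; anisotropic at {17, 19, 23, 31, 37, ∞}.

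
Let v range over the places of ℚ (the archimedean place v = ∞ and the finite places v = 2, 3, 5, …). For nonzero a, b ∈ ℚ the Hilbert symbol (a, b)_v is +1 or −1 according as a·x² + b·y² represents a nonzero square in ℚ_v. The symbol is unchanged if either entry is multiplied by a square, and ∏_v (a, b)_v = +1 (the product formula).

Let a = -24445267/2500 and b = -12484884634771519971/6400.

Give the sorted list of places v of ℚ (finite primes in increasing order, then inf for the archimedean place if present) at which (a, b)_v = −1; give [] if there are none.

(a, b) ≡ (-4123, -280891) mod (ℚ^×)²; places V = {2, 3, 5, 7, 11, 13, 17, 19, 31, 41, ∞}.
(a,b)_2: α=-2, β=-8; u≡5, v≡5 (mod 8); ε(u)ε(v)=0·0, αω(v)=-2·1, βω(u)=-8·1; sum ≡ 0  ⇒  +1.
(a,b)_11: α=2, u≡7; β=2, v≡5 (mod 11); (7|11)=-1, (5|11)=+1; sign (−1)^0·-1^2·+1^2 = +1.
(a,b)_7: α=3, u≡5; β=6, v≡3 (mod 7); (5|7)=-1, (3|7)=-1; sign (−1)^0·-1^6·-1^3 = -1.
(a,b)_31: α=1, u≡15; β=3, v≡29 (mod 31); (15|31)=-1, (29|31)=-1; sign (−1)^1·-1^3·-1^1 = -1.
(a,b)_41: α=0, u≡1; β=1, v≡25 (mod 41); (1|41)=+1, (25|41)=+1; sign (−1)^0·+1^1·+1^0 = +1.
(a,b)_19: α=1, u≡1; β=2, v≡4 (mod 19); (1|19)=+1, (4|19)=+1; sign (−1)^0·+1^2·+1^1 = +1.
(a,b)_3: α=0, u≡2; β=2, v≡2 (mod 3); (2|3)=-1, (2|3)=-1; sign (−1)^0·-1^2·-1^0 = +1.
(a,b)_17: α=0, u≡2; β=1, v≡15 (mod 17); (2|17)=+1, (15|17)=+1; sign (−1)^0·+1^1·+1^0 = +1.
(a,b)_∞: sgn(-4123)=−, sgn(-280891)=−, so -1.
(a,b)_13: α=0, u≡6; β=1, v≡1 (mod 13); (6|13)=-1, (1|13)=+1; sign (−1)^0·-1^1·+1^0 = -1.
(a,b)_5: α=-4, u≡2; β=-2, v≡4 (mod 5); (2|5)=-1, (4|5)=+1; sign (−1)^0·-1^-2·+1^-4 = +1.
Ram(-4123, -280891) = {7, 13, 31, ∞}; no ℚ_7-point on the conic.

[7, 13, 31, inf]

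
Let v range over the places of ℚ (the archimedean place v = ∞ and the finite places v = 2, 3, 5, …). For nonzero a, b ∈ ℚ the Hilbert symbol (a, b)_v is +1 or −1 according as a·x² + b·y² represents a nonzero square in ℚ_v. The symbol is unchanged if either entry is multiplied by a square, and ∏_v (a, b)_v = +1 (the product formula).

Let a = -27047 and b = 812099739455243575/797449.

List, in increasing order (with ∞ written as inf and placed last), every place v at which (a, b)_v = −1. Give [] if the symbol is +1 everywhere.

Mod squares: a ≡ -27047, b ≡ 943. Check v ∈ {∞, 2, 5, 7, 17, 19, 23, 31, 37, 41, 43, 47}.
v=7: a=7^0·(≡1), b=7^2·(≡6) mod 7; (1|7)=+1, (6|7)=-1; (−1)^{0·2·3}·(+1)^2·(-1)^0 = +1.
v=37: a=37^1·(≡9), b=37^2·(≡5) mod 37; (9|37)=+1, (5|37)=-1; (−1)^{1·2·18}·(+1)^2·(-1)^1 = -1.
v=19: a=19^0·(≡9), b=19^-2·(≡10) mod 19; (9|19)=+1, (10|19)=-1; (−1)^{0·-2·9}·(+1)^-2·(-1)^0 = +1.
v=31: a=31^0·(≡16), b=31^2·(≡29) mod 31; (16|31)=+1, (29|31)=-1; (−1)^{0·2·15}·(+1)^2·(-1)^0 = +1.
v=2: v_2(a)=0, v_2(b)=0; units ≡ 1, 7 (mod 8); ε·ε+αω+βω = 0·1+0·0+0·0 ≡ 0  ⇒  (a,b)_2 = +1.
v=17: a=17^1·(≡7), b=17^2·(≡2) mod 17; (7|17)=-1, (2|17)=+1; (−1)^{1·2·8}·(-1)^2·(+1)^1 = +1.
v=47: a=47^0·(≡25), b=47^-2·(≡21) mod 47; (25|47)=+1, (21|47)=+1; (−1)^{0·-2·23}·(+1)^-2·(+1)^0 = +1.
v=23: a=23^0·(≡1), b=23^1·(≡18) mod 23; (1|23)=+1, (18|23)=+1; (−1)^{0·1·11}·(+1)^1·(+1)^0 = +1.
v=5: a=5^0·(≡3), b=5^2·(≡2) mod 5; (3|5)=-1, (2|5)=-1; (−1)^{0·2·2}·(-1)^2·(-1)^0 = +1.
v=∞: -27047 < 0 and 943 > 0  ⇒  (a,b)_∞ = +1.
v=43: a=43^1·(≡16), b=43^2·(≡6) mod 43; (16|43)=+1, (6|43)=+1; (−1)^{1·2·21}·(+1)^2·(+1)^1 = +1.
v=41: a=41^0·(≡13), b=41^1·(≡18) mod 41; (13|41)=-1, (18|41)=+1; (−1)^{0·1·20}·(-1)^1·(+1)^0 = -1.
|Ram(-27047, 943)| = 2, even; anisotropic at {37, 41}.

[37, 41]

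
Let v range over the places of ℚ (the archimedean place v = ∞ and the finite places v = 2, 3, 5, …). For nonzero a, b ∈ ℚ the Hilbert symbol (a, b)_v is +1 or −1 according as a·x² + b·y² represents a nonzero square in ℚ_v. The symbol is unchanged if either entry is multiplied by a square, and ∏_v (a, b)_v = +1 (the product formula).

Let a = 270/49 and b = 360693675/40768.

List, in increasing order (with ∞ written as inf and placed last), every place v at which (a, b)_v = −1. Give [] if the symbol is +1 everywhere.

[2, 3]

(a, b) ≡ (30, 39) mod (ℚ^×)²; places V = {2, 3, 5, 7, 13, 17, 43, ∞}.
(a,b)_7: α=-2, u≡4; β=-2, v≡1 (mod 7); (4|7)=+1, (1|7)=+1; sign (−1)^0·+1^-2·+1^-2 = +1.
(a,b)_2: α=1, β=-6; u≡7, v≡7 (mod 8); ε(u)ε(v)=1·1, αω(v)=1·0, βω(u)=-6·0; sum ≡ 1  ⇒  -1.
(a,b)_13: α=0, u≡1; β=-1, v≡10 (mod 13); (1|13)=+1, (10|13)=+1; sign (−1)^0·+1^-1·+1^0 = +1.
(a,b)_∞: sgn(30)=+, sgn(39)=+, so +1.
(a,b)_43: α=0, u≡2; β=2, v≡39 (mod 43); (2|43)=-1, (39|43)=-1; sign (−1)^0·-1^2·-1^0 = +1.
(a,b)_17: α=0, u≡1; β=2, v≡10 (mod 17); (1|17)=+1, (10|17)=-1; sign (−1)^0·+1^2·-1^0 = +1.
(a,b)_5: α=1, u≡1; β=2, v≡4 (mod 5); (1|5)=+1, (4|5)=+1; sign (−1)^0·+1^2·+1^1 = +1.
(a,b)_3: α=3, u≡1; β=3, v≡1 (mod 3); (1|3)=+1, (1|3)=+1; sign (−1)^1·+1^3·+1^3 = -1.
(30, 39 / ℚ) ramifies at {2, 3}: a division algebra.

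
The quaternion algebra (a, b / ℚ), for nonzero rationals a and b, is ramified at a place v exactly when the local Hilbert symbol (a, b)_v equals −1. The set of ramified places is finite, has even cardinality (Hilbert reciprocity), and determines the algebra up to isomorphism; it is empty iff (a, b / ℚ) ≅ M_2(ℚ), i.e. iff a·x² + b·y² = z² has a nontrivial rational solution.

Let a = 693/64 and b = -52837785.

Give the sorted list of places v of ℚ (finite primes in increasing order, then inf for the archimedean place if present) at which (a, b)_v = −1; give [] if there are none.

[3, 5]

Mod squares: a ≡ 77, b ≡ -5870865. Check v ∈ {∞, 2, 3, 5, 7, 11, 13, 17, 23}.
v=3: a=3^2·(≡2), b=3^3·(≡2) mod 3; (2|3)=-1, (2|3)=-1; (−1)^{2·3·1}·(-1)^3·(-1)^2 = -1.
v=∞: 77 > 0 and -5870865 < 0  ⇒  (a,b)_∞ = +1.
v=11: a=11^1·(≡7), b=11^1·(≡1) mod 11; (7|11)=-1, (1|11)=+1; (−1)^{1·1·5}·(-1)^1·(+1)^1 = +1.
v=7: a=7^1·(≡1), b=7^1·(≡6) mod 7; (1|7)=+1, (6|7)=-1; (−1)^{1·1·3}·(+1)^1·(-1)^1 = +1.
v=13: a=13^0·(≡9), b=13^1·(≡5) mod 13; (9|13)=+1, (5|13)=-1; (−1)^{0·1·6}·(+1)^1·(-1)^0 = +1.
v=5: a=5^0·(≡2), b=5^1·(≡3) mod 5; (2|5)=-1, (3|5)=-1; (−1)^{0·1·2}·(-1)^1·(-1)^0 = -1.
v=17: a=17^0·(≡1), b=17^1·(≡5) mod 17; (1|17)=+1, (5|17)=-1; (−1)^{0·1·8}·(+1)^1·(-1)^0 = +1.
v=2: v_2(a)=-6, v_2(b)=0; units ≡ 5, 7 (mod 8); ε·ε+αω+βω = 0·1+-6·0+0·1 ≡ 0  ⇒  (a,b)_2 = +1.
v=23: a=23^0·(≡4), b=23^1·(≡14) mod 23; (4|23)=+1, (14|23)=-1; (−1)^{0·1·11}·(+1)^1·(-1)^0 = +1.
|Ram(77, -5870865)| = 2, even; anisotropic at {3, 5}.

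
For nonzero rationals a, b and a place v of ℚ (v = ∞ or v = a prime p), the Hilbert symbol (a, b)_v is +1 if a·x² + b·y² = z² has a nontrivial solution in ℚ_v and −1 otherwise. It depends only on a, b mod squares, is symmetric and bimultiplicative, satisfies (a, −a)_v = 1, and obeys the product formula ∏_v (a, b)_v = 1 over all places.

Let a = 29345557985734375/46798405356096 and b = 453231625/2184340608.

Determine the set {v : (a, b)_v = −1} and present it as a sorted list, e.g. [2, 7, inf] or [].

Mod squares: a ≡ 7, b ≡ 770. Check v ∈ {∞, 2, 3, 5, 7, 11, 17, 23, 31}.
v=5: a=5^6·(≡2), b=5^3·(≡1) mod 5; (2|5)=-1, (1|5)=+1; (−1)^{6·3·2}·(-1)^3·(+1)^6 = -1.
v=17: a=17^-2·(≡11), b=17^-2·(≡12) mod 17; (11|17)=-1, (12|17)=-1; (−1)^{-2·-2·8}·(-1)^-2·(-1)^-2 = +1.
v=31: a=31^4·(≡5), b=31^2·(≡26) mod 31; (5|31)=+1, (26|31)=-1; (−1)^{4·2·15}·(+1)^2·(-1)^4 = +1.
v=7: a=7^5·(≡4), b=7^3·(≡3) mod 7; (4|7)=+1, (3|7)=-1; (−1)^{5·3·3}·(+1)^3·(-1)^5 = +1.
v=2: v_2(a)=-6, v_2(b)=-7; units ≡ 7, 1 (mod 8); ε·ε+αω+βω = 1·0+-6·0+-7·0 ≡ 0  ⇒  (a,b)_2 = +1.
v=3: a=3^-14·(≡1), b=3^-10·(≡2) mod 3; (1|3)=+1, (2|3)=-1; (−1)^{-14·-10·1}·(+1)^-10·(-1)^-14 = +1.
v=11: a=11^2·(≡7), b=11^1·(≡1) mod 11; (7|11)=-1, (1|11)=+1; (−1)^{2·1·5}·(-1)^1·(+1)^2 = -1.
v=∞: 7 > 0 and 770 > 0  ⇒  (a,b)_∞ = +1.
v=23: a=23^-2·(≡10), b=23^0·(≡10) mod 23; (10|23)=-1, (10|23)=-1; (−1)^{-2·0·11}·(-1)^0·(-1)^-2 = +1.
Ram(7, 770) = {5, 11}; no ℚ_5-point on the conic.

[5, 11]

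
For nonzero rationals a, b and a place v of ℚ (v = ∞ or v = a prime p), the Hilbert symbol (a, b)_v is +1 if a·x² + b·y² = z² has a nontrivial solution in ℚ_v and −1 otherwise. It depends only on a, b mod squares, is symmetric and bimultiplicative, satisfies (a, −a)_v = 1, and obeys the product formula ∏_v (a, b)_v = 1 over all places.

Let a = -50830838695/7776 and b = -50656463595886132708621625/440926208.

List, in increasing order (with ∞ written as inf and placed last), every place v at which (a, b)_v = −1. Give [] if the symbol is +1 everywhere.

[3, inf]

(a, b) ≡ (-8970, -130) mod (ℚ^×)²; places V = {2, 3, 5, 7, 13, 17, 23, 29, 37, ∞}.
(a,b)_2: α=-5, β=-19; u≡3, v≡7 (mod 8); ε(u)ε(v)=1·1, αω(v)=-5·0, βω(u)=-19·1; sum ≡ 0  ⇒  +1.
(a,b)_∞: sgn(-8970)=−, sgn(-130)=−, so -1.
(a,b)_23: α=1, u≡12; β=4, v≡8 (mod 23); (12|23)=+1, (8|23)=+1; sign (−1)^0·+1^4·+1^1 = +1.
(a,b)_7: α=6, u≡1; β=8, v≡5 (mod 7); (1|7)=+1, (5|7)=-1; sign (−1)^0·+1^8·-1^6 = +1.
(a,b)_5: α=1, u≡1; β=3, v≡4 (mod 5); (1|5)=+1, (4|5)=+1; sign (−1)^0·+1^3·+1^1 = +1.
(a,b)_17: α=2, u≡11; β=4, v≡5 (mod 17); (11|17)=-1, (5|17)=-1; sign (−1)^0·-1^4·-1^2 = +1.
(a,b)_37: α=0, u≡11; β=2, v≡17 (mod 37); (11|37)=+1, (17|37)=-1; sign (−1)^0·+1^2·-1^0 = +1.
(a,b)_29: α=0, u≡13; β=-2, v≡21 (mod 29); (13|29)=+1, (21|29)=-1; sign (−1)^0·+1^-2·-1^0 = +1.
(a,b)_13: α=1, u≡10; β=3, v≡1 (mod 13); (10|13)=+1, (1|13)=+1; sign (−1)^0·+1^3·+1^1 = +1.
(a,b)_3: α=-5, u≡1; β=0, v≡2 (mod 3); (1|3)=+1, (2|3)=-1; sign (−1)^0·+1^0·-1^-5 = -1.
(-8970, -130 / ℚ) ramifies at {3, ∞}: a division algebra.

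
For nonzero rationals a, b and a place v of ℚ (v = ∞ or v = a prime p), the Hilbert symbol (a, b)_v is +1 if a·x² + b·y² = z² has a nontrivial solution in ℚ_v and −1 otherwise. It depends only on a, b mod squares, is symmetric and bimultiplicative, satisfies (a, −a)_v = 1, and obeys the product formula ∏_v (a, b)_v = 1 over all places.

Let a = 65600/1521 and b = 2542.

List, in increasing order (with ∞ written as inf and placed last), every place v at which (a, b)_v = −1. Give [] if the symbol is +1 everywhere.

[]

(a, b) ≡ (41, 2542) mod (ℚ^×)²; places V = {2, 3, 5, 13, 31, 41, ∞}.
(a,b)_31: α=0, u≡2; β=1, v≡20 (mod 31); (2|31)=+1, (20|31)=+1; sign (−1)^0·+1^1·+1^0 = +1.
(a,b)_5: α=2, u≡4; β=0, v≡2 (mod 5); (4|5)=+1, (2|5)=-1; sign (−1)^0·+1^0·-1^2 = +1.
(a,b)_41: α=1, u≡31; β=1, v≡21 (mod 41); (31|41)=+1, (21|41)=+1; sign (−1)^0·+1^1·+1^1 = +1.
(a,b)_3: α=-2, u≡2; β=0, v≡1 (mod 3); (2|3)=-1, (1|3)=+1; sign (−1)^0·-1^0·+1^-2 = +1.
(a,b)_13: α=-2, u≡6; β=0, v≡7 (mod 13); (6|13)=-1, (7|13)=-1; sign (−1)^0·-1^0·-1^-2 = +1.
(a,b)_2: α=6, β=1; u≡1, v≡7 (mod 8); ε(u)ε(v)=0·1, αω(v)=6·0, βω(u)=1·0; sum ≡ 0  ⇒  +1.
(a,b)_∞: sgn(41)=+, sgn(2542)=+, so +1.
Ram(a, b) = ∅: the form 41·x² + 2542·y² − z² is isotropic over every ℚ_v, so by Hasse–Minkowski it is isotropic over ℚ.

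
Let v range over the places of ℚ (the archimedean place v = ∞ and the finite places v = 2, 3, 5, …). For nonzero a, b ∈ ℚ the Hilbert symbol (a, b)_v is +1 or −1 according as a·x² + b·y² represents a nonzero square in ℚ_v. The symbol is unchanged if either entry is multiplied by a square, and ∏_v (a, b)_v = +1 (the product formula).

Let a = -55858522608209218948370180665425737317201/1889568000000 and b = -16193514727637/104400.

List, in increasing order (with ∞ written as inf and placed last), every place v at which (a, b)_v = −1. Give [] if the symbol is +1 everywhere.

(a, b) ≡ (-12028562, -26634673) mod (ℚ^×)²; places V = {2, 3, 5, 7, 11, 13, 17, 19, 29, 31, 43, 53, ∞}.
(a,b)_2: α=-11, β=-4; u≡7, v≡7 (mod 8); ε(u)ε(v)=1·1, αω(v)=-11·0, βω(u)=-4·0; sum ≡ 1  ⇒  -1.
(a,b)_43: α=3, u≡13; β=1, v≡13 (mod 43); (13|43)=+1, (13|43)=+1; sign (−1)^1·+1^1·+1^3 = -1.
(a,b)_∞: sgn(-12028562)=−, sgn(-26634673)=−, so -1.
(a,b)_17: α=2, u≡16; β=2, v≡16 (mod 17); (16|17)=+1, (16|17)=+1; sign (−1)^0·+1^2·+1^2 = +1.
(a,b)_53: α=3, u≡8; β=1, v≡3 (mod 53); (8|53)=-1, (3|53)=-1; sign (−1)^0·-1^1·-1^3 = +1.
(a,b)_19: α=6, u≡12; β=2, v≡14 (mod 19); (12|19)=-1, (14|19)=-1; sign (−1)^0·-1^2·-1^6 = +1.
(a,b)_31: α=4, u≡29; β=1, v≡12 (mod 31); (29|31)=-1, (12|31)=-1; sign (−1)^0·-1^1·-1^4 = -1.
(a,b)_29: α=3, u≡23; β=-1, v≡24 (mod 29); (23|29)=+1, (24|29)=+1; sign (−1)^0·+1^-1·+1^3 = +1.
(a,b)_5: α=-6, u≡2; β=-2, v≡3 (mod 5); (2|5)=-1, (3|5)=-1; sign (−1)^0·-1^-2·-1^-6 = +1.
(a,b)_7: α=3, u≡1; β=0, v≡6 (mod 7); (1|7)=+1, (6|7)=-1; sign (−1)^0·+1^0·-1^3 = -1.
(a,b)_3: α=-10, u≡1; β=-2, v≡2 (mod 3); (1|3)=+1, (2|3)=-1; sign (−1)^0·+1^-2·-1^-10 = +1.
(a,b)_11: α=2, u≡1; β=0, v≡5 (mod 11); (1|11)=+1, (5|11)=+1; sign (−1)^0·+1^0·+1^2 = +1.
(a,b)_13: α=5, u≡1; β=3, v≡5 (mod 13); (1|13)=+1, (5|13)=-1; sign (−1)^0·+1^3·-1^5 = -1.
Ram(-12028562, -26634673) = {2, 7, 13, 31, 43, ∞}; no ℚ_2-point on the conic.

[2, 7, 13, 31, 43, inf]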